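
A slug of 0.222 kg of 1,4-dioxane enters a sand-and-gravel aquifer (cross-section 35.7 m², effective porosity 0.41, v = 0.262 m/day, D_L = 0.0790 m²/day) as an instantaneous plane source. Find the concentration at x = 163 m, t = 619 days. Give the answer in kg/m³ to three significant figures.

For an instantaneous plane source, C(x,t) = M/(n_e·A·√(4πDt)) · exp(−(x−vt)²/(4Dt)), with n_e·A the pore (flow) area.
Plume center vt = 0.262 × 619 = 162.178 m, so the well at 163 m is 0.822 m downgradient of the peak.
√(4πDt) = 24.79 m, giving peak height M/(n_e·A·√(4πDt)) = 0.222/(0.41 × 35.7 × 24.79) = 0.0006118 kg/m³.
(x−vt)²/(4Dt) = (0.822)²/(4 × 0.0790 × 619) = 0.003454; exp(−0.003454) = 0.9966.
C = 0.0006118 × 0.9966 = 0.000610 kg/m³.

0.000610 kg/m³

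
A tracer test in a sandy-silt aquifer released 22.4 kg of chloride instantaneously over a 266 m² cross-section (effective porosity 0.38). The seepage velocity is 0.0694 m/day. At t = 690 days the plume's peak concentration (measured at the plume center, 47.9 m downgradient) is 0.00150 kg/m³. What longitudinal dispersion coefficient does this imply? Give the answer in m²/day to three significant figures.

At the plume center C_max = M/(n_e·A·√(4πDt)), so D = M²/(4πt·(n_e·A·C_max)²).
n_e·A·C_max = 0.38 × 266 × 0.00150 = 0.1516 kg/m.
D = 22.4²/(4π × 690 × 0.1516²) = 2.52 m²/day.

2.52 m²/day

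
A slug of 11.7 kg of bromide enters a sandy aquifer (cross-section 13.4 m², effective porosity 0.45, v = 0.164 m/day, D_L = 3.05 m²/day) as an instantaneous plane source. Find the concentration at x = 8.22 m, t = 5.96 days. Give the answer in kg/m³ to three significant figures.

0.0624 kg/m³

For an instantaneous plane source, C(x,t) = M/(n_e·A·√(4πDt)) · exp(−(x−vt)²/(4Dt)), with n_e·A the pore (flow) area.
Plume center vt = 0.164 × 5.96 = 0.97744 m, so the well at 8.22 m is 7.24256 m downgradient of the peak.
√(4πDt) = 15.11 m, giving peak height M/(n_e·A·√(4πDt)) = 11.7/(0.45 × 13.4 × 15.11) = 0.1284 kg/m³.
(x−vt)²/(4Dt) = (7.24256)²/(4 × 3.05 × 5.96) = 0.7214; exp(−0.7214) = 0.4861.
C = 0.1284 × 0.4861 = 0.0624 kg/m³.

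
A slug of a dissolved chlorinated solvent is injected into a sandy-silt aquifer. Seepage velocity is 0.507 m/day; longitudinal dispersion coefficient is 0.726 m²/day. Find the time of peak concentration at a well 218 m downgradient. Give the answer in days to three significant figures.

For the 1D instantaneous-source solution, setting ∂C/∂t = 0 at fixed x gives v²t² + 2Dt − x² = 0, so t = (√(D² + v²x²) − D)/v².
√(D² + v²x²) = √(0.726² + 0.507² × 218²) = 110.5; v² = 0.257049.
t = (110.5 − 0.726)/0.257049 = 427 days (vs. the pure-advection estimate x/v = 430 d).

427 days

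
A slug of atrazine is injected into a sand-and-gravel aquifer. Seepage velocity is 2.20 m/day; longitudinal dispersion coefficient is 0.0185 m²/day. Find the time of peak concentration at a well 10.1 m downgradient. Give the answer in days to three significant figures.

For the 1D instantaneous-source solution, setting ∂C/∂t = 0 at fixed x gives v²t² + 2Dt − x² = 0, so t = (√(D² + v²x²) − D)/v².
√(D² + v²x²) = √(0.0185² + 2.20² × 10.1²) = 22.22; v² = 4.84.
t = (22.22 − 0.0185)/4.84 = 4.59 days (vs. the pure-advection estimate x/v = 4.59 d).

4.59 days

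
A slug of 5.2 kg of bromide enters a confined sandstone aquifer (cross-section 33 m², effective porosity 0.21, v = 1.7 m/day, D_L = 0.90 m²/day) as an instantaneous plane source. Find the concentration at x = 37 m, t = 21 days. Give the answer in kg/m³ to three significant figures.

For an instantaneous plane source, C(x,t) = M/(n_e·A·√(4πDt)) · exp(−(x−vt)²/(4Dt)), with n_e·A the pore (flow) area.
Plume center vt = 1.7 × 21 = 35.7 m, so the well at 37 m is 1.3 m downgradient of the peak.
√(4πDt) = 15.41 m, giving peak height M/(n_e·A·√(4πDt)) = 5.2/(0.21 × 33 × 15.41) = 0.04869 kg/m³.
(x−vt)²/(4Dt) = (1.3)²/(4 × 0.90 × 21) = 0.02235; exp(−0.02235) = 0.9779.
C = 0.04869 × 0.9779 = 0.0476 kg/m³.

0.0476 kg/m³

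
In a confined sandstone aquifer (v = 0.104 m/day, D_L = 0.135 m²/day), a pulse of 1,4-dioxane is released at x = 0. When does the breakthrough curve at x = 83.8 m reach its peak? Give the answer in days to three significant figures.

For the 1D instantaneous-source solution, setting ∂C/∂t = 0 at fixed x gives v²t² + 2Dt − x² = 0, so t = (√(D² + v²x²) − D)/v².
√(D² + v²x²) = √(0.135² + 0.104² × 83.8²) = 8.716; v² = 0.010816.
t = (8.716 − 0.135)/0.010816 = 793 days (vs. the pure-advection estimate x/v = 806 d).

793 days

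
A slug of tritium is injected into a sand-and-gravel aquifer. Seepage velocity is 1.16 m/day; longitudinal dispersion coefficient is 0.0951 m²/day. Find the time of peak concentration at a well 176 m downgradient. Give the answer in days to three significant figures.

For the 1D instantaneous-source solution, setting ∂C/∂t = 0 at fixed x gives v²t² + 2Dt − x² = 0, so t = (√(D² + v²x²) − D)/v².
√(D² + v²x²) = √(0.0951² + 1.16² × 176²) = 204.2; v² = 1.3456.
t = (204.2 − 0.0951)/1.3456 = 152 days (vs. the pure-advection estimate x/v = 152 d).

152 days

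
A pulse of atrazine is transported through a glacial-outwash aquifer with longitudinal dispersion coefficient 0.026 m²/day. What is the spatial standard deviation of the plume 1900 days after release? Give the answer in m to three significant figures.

Dispersive spreading gives a Gaussian with σ² = 2Dt; advection only shifts the center.
σ = √(2 × 0.026 × 1900) = 9.94 m.

9.94 m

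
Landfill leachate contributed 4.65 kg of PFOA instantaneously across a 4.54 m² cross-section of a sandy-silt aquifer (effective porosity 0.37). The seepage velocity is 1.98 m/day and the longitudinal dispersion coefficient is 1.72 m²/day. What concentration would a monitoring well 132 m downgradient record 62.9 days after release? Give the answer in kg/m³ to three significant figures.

For an instantaneous plane source, C(x,t) = M/(n_e·A·√(4πDt)) · exp(−(x−vt)²/(4Dt)), with n_e·A the pore (flow) area.
Plume center vt = 1.98 × 62.9 = 124.542 m, so the well at 132 m is 7.458 m downgradient of the peak.
√(4πDt) = 36.87 m, giving peak height M/(n_e·A·√(4πDt)) = 4.65/(0.37 × 4.54 × 36.87) = 0.07508 kg/m³.
(x−vt)²/(4Dt) = (7.458)²/(4 × 1.72 × 62.9) = 0.1285; exp(−0.1285) = 0.8794.
C = 0.07508 × 0.8794 = 0.0660 kg/m³.

0.0660 kg/m³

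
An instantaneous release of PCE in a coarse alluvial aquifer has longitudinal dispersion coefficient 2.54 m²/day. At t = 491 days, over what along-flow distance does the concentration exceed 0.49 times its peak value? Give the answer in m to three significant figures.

119 m

The plume is Gaussian with σ = √(2Dt) = √(2 × 2.54 × 491) = 49.94 m.
C/C_peak = exp(−Δx²/(2σ²)) = 0.49 ⇒ Δx = σ·√(−2 ln 0.49) = 49.94 × 1.194 = 59.63 m.
Width = 2Δx = 119 m.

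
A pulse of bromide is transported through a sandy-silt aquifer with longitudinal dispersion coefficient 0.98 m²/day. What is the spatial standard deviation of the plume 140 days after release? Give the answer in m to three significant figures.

Dispersive spreading gives a Gaussian with σ² = 2Dt; advection only shifts the center.
σ = √(2 × 0.98 × 140) = 16.6 m.

16.6 m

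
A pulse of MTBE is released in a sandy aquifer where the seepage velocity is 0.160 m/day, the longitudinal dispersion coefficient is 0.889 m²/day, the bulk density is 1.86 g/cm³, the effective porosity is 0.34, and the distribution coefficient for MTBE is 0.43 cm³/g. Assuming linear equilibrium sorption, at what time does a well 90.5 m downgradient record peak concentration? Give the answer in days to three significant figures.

Retardation factor R = 1 + ρ_b·K_d/n = 1 + 1.86 × 0.43/0.34 = 3.352.
Sorption retards both mechanisms: v_R = v/R = 0.04773 m/day, D_R = D/R = 0.2652 m²/day.
Peak time from v_R²t² + 2D_R t − x² = 0: t = (√(D_R² + v_R²x²) − D_R)/v_R².
√(D_R² + v_R²x²) = √(0.2652² + 0.04773² × 90.5²) = 4.328; v_R² = 0.002278.
t = (4.328 − 0.2652)/0.002278 = 1780 days.

1780 days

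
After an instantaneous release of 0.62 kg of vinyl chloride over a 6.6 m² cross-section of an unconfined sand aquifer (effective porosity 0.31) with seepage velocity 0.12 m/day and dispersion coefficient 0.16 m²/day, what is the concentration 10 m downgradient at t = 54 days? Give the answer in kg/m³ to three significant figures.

0.0203 kg/m³

For an instantaneous plane source, C(x,t) = M/(n_e·A·√(4πDt)) · exp(−(x−vt)²/(4Dt)), with n_e·A the pore (flow) area.
Plume center vt = 0.12 × 54 = 6.48 m, so the well at 10 m is 3.52 m downgradient of the peak.
√(4πDt) = 10.42 m, giving peak height M/(n_e·A·√(4πDt)) = 0.62/(0.31 × 6.6 × 10.42) = 0.02908 kg/m³.
(x−vt)²/(4Dt) = (3.52)²/(4 × 0.16 × 54) = 0.3585; exp(−0.3585) = 0.6987.
C = 0.02908 × 0.6987 = 0.0203 kg/m³.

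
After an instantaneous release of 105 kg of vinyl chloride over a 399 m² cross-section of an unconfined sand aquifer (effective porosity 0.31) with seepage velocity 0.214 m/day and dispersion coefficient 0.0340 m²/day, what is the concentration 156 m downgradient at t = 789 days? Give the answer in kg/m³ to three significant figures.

0.00993 kg/m³

For an instantaneous plane source, C(x,t) = M/(n_e·A·√(4πDt)) · exp(−(x−vt)²/(4Dt)), with n_e·A the pore (flow) area.
Plume center vt = 0.214 × 789 = 168.846 m, so the well at 156 m is 12.846 m upgradient of the peak.
√(4πDt) = 18.36 m, giving peak height M/(n_e·A·√(4πDt)) = 105/(0.31 × 399 × 18.36) = 0.04624 kg/m³.
(x−vt)²/(4Dt) = (-12.846)²/(4 × 0.0340 × 789) = 1.538; exp(−1.538) = 0.2148.
C = 0.04624 × 0.2148 = 0.00993 kg/m³.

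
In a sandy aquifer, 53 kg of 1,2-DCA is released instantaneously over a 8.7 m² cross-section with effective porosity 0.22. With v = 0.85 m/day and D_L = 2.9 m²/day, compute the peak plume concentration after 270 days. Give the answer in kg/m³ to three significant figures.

0.279 kg/m³

The peak of an instantaneous 1D plume sits at x = vt; there the Gaussian factor is 1 and C_max = M/(n_e·A·√(4πDt)), where n_e·A is the pore area the mass is dissolved in.
√(4πDt) = √(4π × 2.9 × 270) = 99.19 m, so C_max = 53/(0.22 × 8.7 × 99.19) = 0.279 kg/m³.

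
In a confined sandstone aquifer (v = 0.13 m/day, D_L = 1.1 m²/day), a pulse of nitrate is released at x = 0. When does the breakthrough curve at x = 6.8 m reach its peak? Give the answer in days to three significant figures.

For the 1D instantaneous-source solution, setting ∂C/∂t = 0 at fixed x gives v²t² + 2Dt − x² = 0, so t = (√(D² + v²x²) − D)/v².
√(D² + v²x²) = √(1.1² + 0.13² × 6.8²) = 1.411; v² = 0.0169.
t = (1.411 − 1.1)/0.0169 = 18.4 days (vs. the pure-advection estimate x/v = 52.3 d).

18.4 days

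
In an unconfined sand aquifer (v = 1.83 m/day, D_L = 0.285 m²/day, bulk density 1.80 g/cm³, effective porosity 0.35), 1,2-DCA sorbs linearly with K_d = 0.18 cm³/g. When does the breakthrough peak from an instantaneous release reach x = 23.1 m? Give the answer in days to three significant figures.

Retardation factor R = 1 + ρ_b·K_d/n = 1 + 1.80 × 0.18/0.35 = 1.926.
Sorption retards both mechanisms: v_R = v/R = 0.9502 m/day, D_R = D/R = 0.1480 m²/day.
Peak time from v_R²t² + 2D_R t − x² = 0: t = (√(D_R² + v_R²x²) − D_R)/v_R².
√(D_R² + v_R²x²) = √(0.1480² + 0.9502² × 23.1²) = 21.95; v_R² = 0.9029.
t = (21.95 − 0.1480)/0.9029 = 24.1 days.

24.1 days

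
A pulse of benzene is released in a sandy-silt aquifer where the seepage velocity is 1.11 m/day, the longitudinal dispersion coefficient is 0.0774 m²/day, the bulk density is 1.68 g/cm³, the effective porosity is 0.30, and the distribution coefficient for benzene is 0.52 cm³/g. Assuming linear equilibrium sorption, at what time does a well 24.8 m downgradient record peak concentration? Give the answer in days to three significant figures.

Retardation factor R = 1 + ρ_b·K_d/n = 1 + 1.68 × 0.52/0.30 = 3.912.
Sorption retards both mechanisms: v_R = v/R = 0.2837 m/day, D_R = D/R = 0.01979 m²/day.
Peak time from v_R²t² + 2D_R t − x² = 0: t = (√(D_R² + v_R²x²) − D_R)/v_R².
√(D_R² + v_R²x²) = √(0.01979² + 0.2837² × 24.8²) = 7.036; v_R² = 0.08049.
t = (7.036 − 0.01979)/0.08049 = 87.2 days.

87.2 days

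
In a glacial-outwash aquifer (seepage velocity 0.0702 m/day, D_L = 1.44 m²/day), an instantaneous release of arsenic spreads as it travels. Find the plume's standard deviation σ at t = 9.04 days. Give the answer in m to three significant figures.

5.10 m

Dispersive spreading gives a Gaussian with σ² = 2Dt; advection only shifts the center.
σ = √(2 × 1.44 × 9.04) = 5.10 m.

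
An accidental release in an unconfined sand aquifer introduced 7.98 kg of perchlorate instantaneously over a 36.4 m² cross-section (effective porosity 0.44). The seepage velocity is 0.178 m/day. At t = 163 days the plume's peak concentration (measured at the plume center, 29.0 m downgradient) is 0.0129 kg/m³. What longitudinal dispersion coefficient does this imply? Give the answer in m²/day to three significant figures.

At the plume center C_max = M/(n_e·A·√(4πDt)), so D = M²/(4πt·(n_e·A·C_max)²).
n_e·A·C_max = 0.44 × 36.4 × 0.0129 = 0.2066 kg/m.
D = 7.98²/(4π × 163 × 0.2066²) = 0.728 m²/day.

0.728 m²/day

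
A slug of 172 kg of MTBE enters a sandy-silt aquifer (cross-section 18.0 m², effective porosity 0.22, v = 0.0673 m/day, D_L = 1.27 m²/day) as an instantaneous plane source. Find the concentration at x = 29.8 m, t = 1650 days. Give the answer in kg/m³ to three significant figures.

0.122 kg/m³

For an instantaneous plane source, C(x,t) = M/(n_e·A·√(4πDt)) · exp(−(x−vt)²/(4Dt)), with n_e·A the pore (flow) area.
Plume center vt = 0.0673 × 1650 = 111.045 m, so the well at 29.8 m is 81.245 m upgradient of the peak.
√(4πDt) = 162.3 m, giving peak height M/(n_e·A·√(4πDt)) = 172/(0.22 × 18.0 × 162.3) = 0.2676 kg/m³.
(x−vt)²/(4Dt) = (-81.245)²/(4 × 1.27 × 1650) = 0.7875; exp(−0.7875) = 0.4550.
C = 0.2676 × 0.4550 = 0.122 kg/m³.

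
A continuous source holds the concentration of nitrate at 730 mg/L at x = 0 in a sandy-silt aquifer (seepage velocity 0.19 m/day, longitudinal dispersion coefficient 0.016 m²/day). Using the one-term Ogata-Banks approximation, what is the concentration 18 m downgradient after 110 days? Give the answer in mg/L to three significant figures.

685 mg/L

For a continuous step input, C/C₀ ≈ ½·erfc((x−vt)/(2√(Dt))).
vt = 0.19 × 110 = 20.9 m and 2√(Dt) = 2√(0.016 × 110) = 2.653 m.
Argument (x−vt)/(2√(Dt)) = (18 − 20.9)/2.653 = -1.093; ½·erfc(-1.093) = 0.9389.
C = 730 × 0.9389 = 685 mg/L.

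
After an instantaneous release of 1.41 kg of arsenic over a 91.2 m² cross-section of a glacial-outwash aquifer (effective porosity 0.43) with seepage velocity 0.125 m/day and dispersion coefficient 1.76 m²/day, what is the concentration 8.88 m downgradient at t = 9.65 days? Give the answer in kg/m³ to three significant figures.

0.00103 kg/m³

For an instantaneous plane source, C(x,t) = M/(n_e·A·√(4πDt)) · exp(−(x−vt)²/(4Dt)), with n_e·A the pore (flow) area.
Plume center vt = 0.125 × 9.65 = 1.20625 m, so the well at 8.88 m is 7.67375 m downgradient of the peak.
√(4πDt) = 14.61 m, giving peak height M/(n_e·A·√(4πDt)) = 1.41/(0.43 × 91.2 × 14.61) = 0.002461 kg/m³.
(x−vt)²/(4Dt) = (7.67375)²/(4 × 1.76 × 9.65) = 0.8668; exp(−0.8668) = 0.4203.
C = 0.002461 × 0.4203 = 0.00103 kg/m³.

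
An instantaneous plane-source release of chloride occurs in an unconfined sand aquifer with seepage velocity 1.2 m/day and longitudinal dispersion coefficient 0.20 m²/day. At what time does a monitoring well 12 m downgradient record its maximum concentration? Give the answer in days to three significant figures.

9.86 days

For the 1D instantaneous-source solution, setting ∂C/∂t = 0 at fixed x gives v²t² + 2Dt − x² = 0, so t = (√(D² + v²x²) − D)/v².
√(D² + v²x²) = √(0.20² + 1.2² × 12²) = 14.40; v² = 1.44.
t = (14.40 − 0.20)/1.44 = 9.86 days (vs. the pure-advection estimate x/v = 10.0 d).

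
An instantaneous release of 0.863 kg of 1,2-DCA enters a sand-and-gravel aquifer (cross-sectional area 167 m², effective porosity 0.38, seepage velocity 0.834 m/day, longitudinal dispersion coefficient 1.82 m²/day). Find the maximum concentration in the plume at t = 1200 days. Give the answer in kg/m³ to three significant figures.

8.21e-05 kg/m³

The peak of an instantaneous 1D plume sits at x = vt; there the Gaussian factor is 1 and C_max = M/(n_e·A·√(4πDt)), where n_e·A is the pore area the mass is dissolved in.
√(4πDt) = √(4π × 1.82 × 1200) = 165.7 m, so C_max = 0.863/(0.38 × 167 × 165.7) = 8.21e-05 kg/m³.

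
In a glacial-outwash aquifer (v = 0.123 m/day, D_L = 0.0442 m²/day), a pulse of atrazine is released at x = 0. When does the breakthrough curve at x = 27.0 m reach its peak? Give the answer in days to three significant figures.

217 days

For the 1D instantaneous-source solution, setting ∂C/∂t = 0 at fixed x gives v²t² + 2Dt − x² = 0, so t = (√(D² + v²x²) − D)/v².
√(D² + v²x²) = √(0.0442² + 0.123² × 27.0²) = 3.321; v² = 0.015129.
t = (3.321 − 0.0442)/0.015129 = 217 days (vs. the pure-advection estimate x/v = 220 d).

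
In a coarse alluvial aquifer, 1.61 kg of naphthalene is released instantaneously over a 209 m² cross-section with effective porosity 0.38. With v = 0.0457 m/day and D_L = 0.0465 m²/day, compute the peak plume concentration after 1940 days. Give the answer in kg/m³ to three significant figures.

The peak of an instantaneous 1D plume sits at x = vt; there the Gaussian factor is 1 and C_max = M/(n_e·A·√(4πDt)), where n_e·A is the pore area the mass is dissolved in.
√(4πDt) = √(4π × 0.0465 × 1940) = 33.67 m, so C_max = 1.61/(0.38 × 209 × 33.67) = 0.000602 kg/m³.

0.000602 kg/m³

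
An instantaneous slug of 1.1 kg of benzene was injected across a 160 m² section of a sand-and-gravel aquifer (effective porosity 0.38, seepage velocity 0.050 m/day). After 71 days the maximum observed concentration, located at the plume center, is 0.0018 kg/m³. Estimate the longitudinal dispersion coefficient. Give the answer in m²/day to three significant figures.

At the plume center C_max = M/(n_e·A·√(4πDt)), so D = M²/(4πt·(n_e·A·C_max)²).
n_e·A·C_max = 0.38 × 160 × 0.0018 = 0.1094 kg/m.
D = 1.1²/(4π × 71 × 0.1094²) = 0.113 m²/day.

0.113 m²/day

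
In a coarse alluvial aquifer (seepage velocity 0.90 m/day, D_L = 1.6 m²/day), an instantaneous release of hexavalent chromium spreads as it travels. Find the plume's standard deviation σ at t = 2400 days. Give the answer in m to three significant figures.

87.6 m

Dispersive spreading gives a Gaussian with σ² = 2Dt; advection only shifts the center.
σ = √(2 × 1.6 × 2400) = 87.6 m.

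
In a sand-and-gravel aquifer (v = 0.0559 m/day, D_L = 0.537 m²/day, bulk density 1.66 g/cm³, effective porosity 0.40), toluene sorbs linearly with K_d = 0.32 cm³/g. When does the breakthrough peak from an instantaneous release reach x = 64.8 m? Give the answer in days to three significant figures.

Retardation factor R = 1 + ρ_b·K_d/n = 1 + 1.66 × 0.32/0.40 = 2.328.
Sorption retards both mechanisms: v_R = v/R = 0.02401 m/day, D_R = D/R = 0.2307 m²/day.
Peak time from v_R²t² + 2D_R t − x² = 0: t = (√(D_R² + v_R²x²) − D_R)/v_R².
√(D_R² + v_R²x²) = √(0.2307² + 0.02401² × 64.8²) = 1.573; v_R² = 0.0005765.
t = (1.573 − 0.2307)/0.0005765 = 2330 days.

2330 days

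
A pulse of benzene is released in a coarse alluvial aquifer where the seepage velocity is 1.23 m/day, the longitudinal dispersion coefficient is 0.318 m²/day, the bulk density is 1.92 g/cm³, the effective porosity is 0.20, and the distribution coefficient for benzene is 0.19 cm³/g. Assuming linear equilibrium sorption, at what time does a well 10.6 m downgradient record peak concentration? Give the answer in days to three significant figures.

23.8 days

Retardation factor R = 1 + ρ_b·K_d/n = 1 + 1.92 × 0.19/0.20 = 2.824.
Sorption retards both mechanisms: v_R = v/R = 0.4356 m/day, D_R = D/R = 0.1126 m²/day.
Peak time from v_R²t² + 2D_R t − x² = 0: t = (√(D_R² + v_R²x²) − D_R)/v_R².
√(D_R² + v_R²x²) = √(0.1126² + 0.4356² × 10.6²) = 4.619; v_R² = 0.1897.
t = (4.619 − 0.1126)/0.1897 = 23.8 days.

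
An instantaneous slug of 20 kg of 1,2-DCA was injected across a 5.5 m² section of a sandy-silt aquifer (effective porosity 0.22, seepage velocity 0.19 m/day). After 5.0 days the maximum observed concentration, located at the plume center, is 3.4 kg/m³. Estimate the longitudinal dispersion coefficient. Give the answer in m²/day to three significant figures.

0.376 m²/day

At the plume center C_max = M/(n_e·A·√(4πDt)), so D = M²/(4πt·(n_e·A·C_max)²).
n_e·A·C_max = 0.22 × 5.5 × 3.4 = 4.114 kg/m.
D = 20²/(4π × 5.0 × 4.114²) = 0.376 m²/day.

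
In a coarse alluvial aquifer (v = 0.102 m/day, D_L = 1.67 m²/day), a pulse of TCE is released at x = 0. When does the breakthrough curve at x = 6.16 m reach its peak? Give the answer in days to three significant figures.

For the 1D instantaneous-source solution, setting ∂C/∂t = 0 at fixed x gives v²t² + 2Dt − x² = 0, so t = (√(D² + v²x²) − D)/v².
√(D² + v²x²) = √(1.67² + 0.102² × 6.16²) = 1.784; v² = 0.010404.
t = (1.784 − 1.67)/0.010404 = 11.0 days (vs. the pure-advection estimate x/v = 60.4 d).

11.0 days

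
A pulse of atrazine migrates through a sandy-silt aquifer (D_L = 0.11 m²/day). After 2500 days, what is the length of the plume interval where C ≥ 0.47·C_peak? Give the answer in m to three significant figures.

The plume is Gaussian with σ = √(2Dt) = √(2 × 0.11 × 2500) = 23.45 m.
C/C_peak = exp(−Δx²/(2σ²)) = 0.47 ⇒ Δx = σ·√(−2 ln 0.47) = 23.45 × 1.229 = 28.82 m.
Width = 2Δx = 57.6 m.

57.6 m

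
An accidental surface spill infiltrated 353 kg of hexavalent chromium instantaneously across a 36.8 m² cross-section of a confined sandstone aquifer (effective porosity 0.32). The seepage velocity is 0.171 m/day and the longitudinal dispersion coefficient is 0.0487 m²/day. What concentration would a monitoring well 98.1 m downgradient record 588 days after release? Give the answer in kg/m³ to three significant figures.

1.50 kg/m³

For an instantaneous plane source, C(x,t) = M/(n_e·A·√(4πDt)) · exp(−(x−vt)²/(4Dt)), with n_e·A the pore (flow) area.
Plume center vt = 0.171 × 588 = 100.548 m, so the well at 98.1 m is 2.448 m upgradient of the peak.
√(4πDt) = 18.97 m, giving peak height M/(n_e·A·√(4πDt)) = 353/(0.32 × 36.8 × 18.97) = 1.580 kg/m³.
(x−vt)²/(4Dt) = (-2.448)²/(4 × 0.0487 × 588) = 0.05232; exp(−0.05232) = 0.9490.
C = 1.580 × 0.9490 = 1.50 kg/m³.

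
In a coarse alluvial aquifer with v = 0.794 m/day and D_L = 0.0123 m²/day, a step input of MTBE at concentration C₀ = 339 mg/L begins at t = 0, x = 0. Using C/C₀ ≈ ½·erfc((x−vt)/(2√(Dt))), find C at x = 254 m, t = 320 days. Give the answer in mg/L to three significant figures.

173 mg/L

For a continuous step input, C/C₀ ≈ ½·erfc((x−vt)/(2√(Dt))).
vt = 0.794 × 320 = 254.08 m and 2√(Dt) = 2√(0.0123 × 320) = 3.968 m.
Argument (x−vt)/(2√(Dt)) = (254 − 254.08)/3.968 = -0.02016; ½·erfc(-0.02016) = 0.5114.
C = 339 × 0.5114 = 173 mg/L.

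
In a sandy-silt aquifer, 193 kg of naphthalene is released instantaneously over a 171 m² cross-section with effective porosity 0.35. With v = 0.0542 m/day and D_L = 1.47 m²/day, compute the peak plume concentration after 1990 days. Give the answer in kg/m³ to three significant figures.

The peak of an instantaneous 1D plume sits at x = vt; there the Gaussian factor is 1 and C_max = M/(n_e·A·√(4πDt)), where n_e·A is the pore area the mass is dissolved in.
√(4πDt) = √(4π × 1.47 × 1990) = 191.7 m, so C_max = 193/(0.35 × 171 × 191.7) = 0.0168 kg/m³.

0.0168 kg/m³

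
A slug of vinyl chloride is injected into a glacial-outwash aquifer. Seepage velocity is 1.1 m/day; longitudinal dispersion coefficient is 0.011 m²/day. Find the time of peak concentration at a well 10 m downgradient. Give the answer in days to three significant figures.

For the 1D instantaneous-source solution, setting ∂C/∂t = 0 at fixed x gives v²t² + 2Dt − x² = 0, so t = (√(D² + v²x²) − D)/v².
√(D² + v²x²) = √(0.011² + 1.1² × 10²) = 11.00; v² = 1.21.
t = (11.00 − 0.011)/1.21 = 9.08 days (vs. the pure-advection estimate x/v = 9.09 d).

9.08 days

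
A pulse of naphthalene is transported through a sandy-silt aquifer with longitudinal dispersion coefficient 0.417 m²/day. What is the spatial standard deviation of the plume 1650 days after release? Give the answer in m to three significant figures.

37.1 m

Dispersive spreading gives a Gaussian with σ² = 2Dt; advection only shifts the center.
σ = √(2 × 0.417 × 1650) = 37.1 m.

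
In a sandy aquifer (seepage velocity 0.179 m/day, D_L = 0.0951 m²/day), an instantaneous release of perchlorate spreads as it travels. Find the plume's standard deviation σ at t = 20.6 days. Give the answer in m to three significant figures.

Dispersive spreading gives a Gaussian with σ² = 2Dt; advection only shifts the center.
σ = √(2 × 0.0951 × 20.6) = 1.98 m.

1.98 m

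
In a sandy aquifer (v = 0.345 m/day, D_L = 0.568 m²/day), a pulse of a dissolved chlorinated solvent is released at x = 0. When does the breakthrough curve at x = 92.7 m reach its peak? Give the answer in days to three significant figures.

264 days

For the 1D instantaneous-source solution, setting ∂C/∂t = 0 at fixed x gives v²t² + 2Dt − x² = 0, so t = (√(D² + v²x²) − D)/v².
√(D² + v²x²) = √(0.568² + 0.345² × 92.7²) = 31.99; v² = 0.119025.
t = (31.99 − 0.568)/0.119025 = 264 days (vs. the pure-advection estimate x/v = 269 d).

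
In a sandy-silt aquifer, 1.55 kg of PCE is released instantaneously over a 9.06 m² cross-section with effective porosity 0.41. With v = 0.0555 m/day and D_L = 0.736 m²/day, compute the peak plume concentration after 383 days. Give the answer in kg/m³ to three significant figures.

0.00701 kg/m³

The peak of an instantaneous 1D plume sits at x = vt; there the Gaussian factor is 1 and C_max = M/(n_e·A·√(4πDt)), where n_e·A is the pore area the mass is dissolved in.
√(4πDt) = √(4π × 0.736 × 383) = 59.52 m, so C_max = 1.55/(0.41 × 9.06 × 59.52) = 0.00701 kg/m³.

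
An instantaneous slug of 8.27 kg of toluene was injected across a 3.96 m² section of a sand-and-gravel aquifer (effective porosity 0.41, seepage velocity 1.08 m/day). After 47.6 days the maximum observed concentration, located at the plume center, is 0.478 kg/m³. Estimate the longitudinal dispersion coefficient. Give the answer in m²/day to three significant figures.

0.190 m²/day

At the plume center C_max = M/(n_e·A·√(4πDt)), so D = M²/(4πt·(n_e·A·C_max)²).
n_e·A·C_max = 0.41 × 3.96 × 0.478 = 0.7761 kg/m.
D = 8.27²/(4π × 47.6 × 0.7761²) = 0.190 m²/day.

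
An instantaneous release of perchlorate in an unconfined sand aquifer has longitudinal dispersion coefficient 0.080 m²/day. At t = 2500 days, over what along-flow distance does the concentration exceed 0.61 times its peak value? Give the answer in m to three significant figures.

The plume is Gaussian with σ = √(2Dt) = √(2 × 0.080 × 2500) = 20.00 m.
C/C_peak = exp(−Δx²/(2σ²)) = 0.61 ⇒ Δx = σ·√(−2 ln 0.61) = 20.00 × 0.9943 = 19.89 m.
Width = 2Δx = 39.8 m.

39.8 m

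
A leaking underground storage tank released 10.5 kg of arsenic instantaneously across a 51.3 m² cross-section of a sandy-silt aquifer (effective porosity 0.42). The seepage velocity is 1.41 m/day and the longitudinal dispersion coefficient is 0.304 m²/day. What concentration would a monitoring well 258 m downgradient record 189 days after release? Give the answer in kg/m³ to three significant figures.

0.0133 kg/m³

For an instantaneous plane source, C(x,t) = M/(n_e·A·√(4πDt)) · exp(−(x−vt)²/(4Dt)), with n_e·A the pore (flow) area.
Plume center vt = 1.41 × 189 = 266.49 m, so the well at 258 m is 8.49 m upgradient of the peak.
√(4πDt) = 26.87 m, giving peak height M/(n_e·A·√(4πDt)) = 10.5/(0.42 × 51.3 × 26.87) = 0.01814 kg/m³.
(x−vt)²/(4Dt) = (-8.49)²/(4 × 0.304 × 189) = 0.3136; exp(−0.3136) = 0.7308.
C = 0.01814 × 0.7308 = 0.0133 kg/m³.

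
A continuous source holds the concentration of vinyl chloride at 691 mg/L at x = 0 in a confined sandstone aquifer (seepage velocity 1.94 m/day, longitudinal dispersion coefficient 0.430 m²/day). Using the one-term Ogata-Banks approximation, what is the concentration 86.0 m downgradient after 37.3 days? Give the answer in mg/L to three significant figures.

For a continuous step input, C/C₀ ≈ ½·erfc((x−vt)/(2√(Dt))).
vt = 1.94 × 37.3 = 72.362 m and 2√(Dt) = 2√(0.430 × 37.3) = 8.010 m.
Argument (x−vt)/(2√(Dt)) = (86.0 − 72.362)/8.010 = 1.703; ½·erfc(1.703) = 0.008011.
C = 691 × 0.008011 = 5.54 mg/L.

5.54 mg/L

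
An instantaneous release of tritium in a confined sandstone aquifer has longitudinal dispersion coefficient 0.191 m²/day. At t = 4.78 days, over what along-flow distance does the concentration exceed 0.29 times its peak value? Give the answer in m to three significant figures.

The plume is Gaussian with σ = √(2Dt) = √(2 × 0.191 × 4.78) = 1.351 m.
C/C_peak = exp(−Δx²/(2σ²)) = 0.29 ⇒ Δx = σ·√(−2 ln 0.29) = 1.351 × 1.573 = 2.125 m.
Width = 2Δx = 4.25 m.

4.25 m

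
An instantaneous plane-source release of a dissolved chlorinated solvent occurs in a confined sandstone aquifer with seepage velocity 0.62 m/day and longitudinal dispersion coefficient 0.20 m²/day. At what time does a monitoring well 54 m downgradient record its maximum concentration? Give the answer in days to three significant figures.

For the 1D instantaneous-source solution, setting ∂C/∂t = 0 at fixed x gives v²t² + 2Dt − x² = 0, so t = (√(D² + v²x²) − D)/v².
√(D² + v²x²) = √(0.20² + 0.62² × 54²) = 33.48; v² = 0.3844.
t = (33.48 − 0.20)/0.3844 = 86.6 days (vs. the pure-advection estimate x/v = 87.1 d).

86.6 days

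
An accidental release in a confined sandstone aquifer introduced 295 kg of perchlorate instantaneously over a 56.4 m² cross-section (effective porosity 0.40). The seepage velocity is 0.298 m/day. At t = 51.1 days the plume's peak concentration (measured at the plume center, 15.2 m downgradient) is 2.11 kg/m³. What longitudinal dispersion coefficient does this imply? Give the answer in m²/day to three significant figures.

0.0598 m²/day

At the plume center C_max = M/(n_e·A·√(4πDt)), so D = M²/(4πt·(n_e·A·C_max)²).
n_e·A·C_max = 0.40 × 56.4 × 2.11 = 47.60 kg/m.
D = 295²/(4π × 51.1 × 47.60²) = 0.0598 m²/day.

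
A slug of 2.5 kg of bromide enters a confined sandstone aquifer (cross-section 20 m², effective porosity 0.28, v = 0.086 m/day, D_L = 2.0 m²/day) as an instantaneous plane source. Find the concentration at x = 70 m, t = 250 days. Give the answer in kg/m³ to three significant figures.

0.00174 kg/m³

For an instantaneous plane source, C(x,t) = M/(n_e·A·√(4πDt)) · exp(−(x−vt)²/(4Dt)), with n_e·A the pore (flow) area.
Plume center vt = 0.086 × 250 = 21.5 m, so the well at 70 m is 48.5 m downgradient of the peak.
√(4πDt) = 79.27 m, giving peak height M/(n_e·A·√(4πDt)) = 2.5/(0.28 × 20 × 79.27) = 0.005632 kg/m³.
(x−vt)²/(4Dt) = (48.5)²/(4 × 2.0 × 250) = 1.176; exp(−1.176) = 0.3085.
C = 0.005632 × 0.3085 = 0.00174 kg/m³.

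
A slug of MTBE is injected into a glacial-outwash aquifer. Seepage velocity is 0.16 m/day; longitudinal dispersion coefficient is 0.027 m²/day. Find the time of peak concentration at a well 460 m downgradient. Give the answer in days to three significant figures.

For the 1D instantaneous-source solution, setting ∂C/∂t = 0 at fixed x gives v²t² + 2Dt − x² = 0, so t = (√(D² + v²x²) − D)/v².
√(D² + v²x²) = √(0.027² + 0.16² × 460²) = 73.60; v² = 0.0256.
t = (73.60 − 0.027)/0.0256 = 2870 days (vs. the pure-advection estimate x/v = 2880 d).

2870 days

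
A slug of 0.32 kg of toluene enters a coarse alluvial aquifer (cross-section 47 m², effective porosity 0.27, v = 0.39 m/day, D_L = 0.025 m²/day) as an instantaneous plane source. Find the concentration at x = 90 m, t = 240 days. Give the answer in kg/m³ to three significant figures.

For an instantaneous plane source, C(x,t) = M/(n_e·A·√(4πDt)) · exp(−(x−vt)²/(4Dt)), with n_e·A the pore (flow) area.
Plume center vt = 0.39 × 240 = 93.6 m, so the well at 90 m is 3.6 m upgradient of the peak.
√(4πDt) = 8.683 m, giving peak height M/(n_e·A·√(4πDt)) = 0.32/(0.27 × 47 × 8.683) = 0.002904 kg/m³.
(x−vt)²/(4Dt) = (-3.6)²/(4 × 0.025 × 240) = 0.5400; exp(−0.5400) = 0.5827.
C = 0.002904 × 0.5827 = 0.00169 kg/m³.

0.00169 kg/m³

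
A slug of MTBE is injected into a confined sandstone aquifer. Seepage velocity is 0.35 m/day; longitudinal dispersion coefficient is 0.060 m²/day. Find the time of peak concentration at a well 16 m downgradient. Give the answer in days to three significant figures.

For the 1D instantaneous-source solution, setting ∂C/∂t = 0 at fixed x gives v²t² + 2Dt − x² = 0, so t = (√(D² + v²x²) − D)/v².
√(D² + v²x²) = √(0.060² + 0.35² × 16²) = 5.600; v² = 0.1225.
t = (5.600 − 0.060)/0.1225 = 45.2 days (vs. the pure-advection estimate x/v = 45.7 d).

45.2 days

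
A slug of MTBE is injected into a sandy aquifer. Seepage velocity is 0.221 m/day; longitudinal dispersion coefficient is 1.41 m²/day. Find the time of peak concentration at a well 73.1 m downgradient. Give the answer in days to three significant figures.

303 days

For the 1D instantaneous-source solution, setting ∂C/∂t = 0 at fixed x gives v²t² + 2Dt − x² = 0, so t = (√(D² + v²x²) − D)/v².
√(D² + v²x²) = √(1.41² + 0.221² × 73.1²) = 16.22; v² = 0.048841.
t = (16.22 − 1.41)/0.048841 = 303 days (vs. the pure-advection estimate x/v = 331 d).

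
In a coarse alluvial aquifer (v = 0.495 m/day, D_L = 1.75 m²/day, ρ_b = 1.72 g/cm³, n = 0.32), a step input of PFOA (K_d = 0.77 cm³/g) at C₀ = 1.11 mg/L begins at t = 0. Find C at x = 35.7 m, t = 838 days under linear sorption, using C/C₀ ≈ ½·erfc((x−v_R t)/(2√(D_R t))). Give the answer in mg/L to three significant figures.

Retardation factor R = 1 + ρ_b·K_d/n = 1 + 1.72 × 0.77/0.32 = 5.139.
Sorption retards both mechanisms: v_R = v/R = 0.09632 m/day, D_R = D/R = 0.3405 m²/day.
v_R·t = 0.09632 × 838 = 80.71616 m; 2√(D_R t) = 33.78 m; argument = (35.7 − 80.71616)/33.78 = -1.333.
C = C₀ × ½·erfc(-1.333) = 1.11 × 0.9703 = 1.08 mg/L.

1.08 mg/L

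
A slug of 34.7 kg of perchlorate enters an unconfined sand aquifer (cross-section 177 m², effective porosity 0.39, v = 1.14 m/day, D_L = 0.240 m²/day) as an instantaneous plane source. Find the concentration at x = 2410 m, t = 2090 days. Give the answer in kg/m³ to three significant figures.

For an instantaneous plane source, C(x,t) = M/(n_e·A·√(4πDt)) · exp(−(x−vt)²/(4Dt)), with n_e·A the pore (flow) area.
Plume center vt = 1.14 × 2090 = 2382.6 m, so the well at 2410 m is 27.4 m downgradient of the peak.
√(4πDt) = 79.39 m, giving peak height M/(n_e·A·√(4πDt)) = 34.7/(0.39 × 177 × 79.39) = 0.006332 kg/m³.
(x−vt)²/(4Dt) = (27.4)²/(4 × 0.240 × 2090) = 0.3742; exp(−0.3742) = 0.6878.
C = 0.006332 × 0.6878 = 0.00436 kg/m³.

0.00436 kg/m³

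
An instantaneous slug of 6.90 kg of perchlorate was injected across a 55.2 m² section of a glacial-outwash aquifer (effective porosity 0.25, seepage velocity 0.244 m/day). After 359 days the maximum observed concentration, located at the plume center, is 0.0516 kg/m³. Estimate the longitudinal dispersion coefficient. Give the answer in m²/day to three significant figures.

0.0208 m²/day

At the plume center C_max = M/(n_e·A·√(4πDt)), so D = M²/(4πt·(n_e·A·C_max)²).
n_e·A·C_max = 0.25 × 55.2 × 0.0516 = 0.7121 kg/m.
D = 6.90²/(4π × 359 × 0.7121²) = 0.0208 m²/day.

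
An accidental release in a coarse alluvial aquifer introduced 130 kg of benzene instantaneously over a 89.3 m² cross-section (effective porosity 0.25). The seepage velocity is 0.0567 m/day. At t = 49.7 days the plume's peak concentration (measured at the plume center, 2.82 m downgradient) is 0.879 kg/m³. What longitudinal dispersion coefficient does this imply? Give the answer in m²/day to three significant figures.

0.0703 m²/day

At the plume center C_max = M/(n_e·A·√(4πDt)), so D = M²/(4πt·(n_e·A·C_max)²).
n_e·A·C_max = 0.25 × 89.3 × 0.879 = 19.62 kg/m.
D = 130²/(4π × 49.7 × 19.62²) = 0.0703 m²/day.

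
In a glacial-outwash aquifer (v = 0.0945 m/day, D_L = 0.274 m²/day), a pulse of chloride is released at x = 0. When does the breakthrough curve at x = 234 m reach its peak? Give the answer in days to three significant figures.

2450 days

For the 1D instantaneous-source solution, setting ∂C/∂t = 0 at fixed x gives v²t² + 2Dt − x² = 0, so t = (√(D² + v²x²) − D)/v².
√(D² + v²x²) = √(0.274² + 0.0945² × 234²) = 22.11; v² = 0.00893025.
t = (22.11 − 0.274)/0.00893025 = 2450 days (vs. the pure-advection estimate x/v = 2480 d).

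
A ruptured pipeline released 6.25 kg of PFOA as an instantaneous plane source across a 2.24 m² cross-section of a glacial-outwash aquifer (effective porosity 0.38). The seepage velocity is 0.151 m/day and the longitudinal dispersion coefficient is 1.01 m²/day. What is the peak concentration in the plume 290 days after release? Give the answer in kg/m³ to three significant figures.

The peak of an instantaneous 1D plume sits at x = vt; there the Gaussian factor is 1 and C_max = M/(n_e·A·√(4πDt)), where n_e·A is the pore area the mass is dissolved in.
√(4πDt) = √(4π × 1.01 × 290) = 60.67 m, so C_max = 6.25/(0.38 × 2.24 × 60.67) = 0.121 kg/m³.

0.121 kg/m³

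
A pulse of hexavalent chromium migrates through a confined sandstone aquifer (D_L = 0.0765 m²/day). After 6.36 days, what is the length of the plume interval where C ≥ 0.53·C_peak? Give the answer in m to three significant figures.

2.22 m

The plume is Gaussian with σ = √(2Dt) = √(2 × 0.0765 × 6.36) = 0.9864 m.
C/C_peak = exp(−Δx²/(2σ²)) = 0.53 ⇒ Δx = σ·√(−2 ln 0.53) = 0.9864 × 1.127 = 1.112 m.
Width = 2Δx = 2.22 m.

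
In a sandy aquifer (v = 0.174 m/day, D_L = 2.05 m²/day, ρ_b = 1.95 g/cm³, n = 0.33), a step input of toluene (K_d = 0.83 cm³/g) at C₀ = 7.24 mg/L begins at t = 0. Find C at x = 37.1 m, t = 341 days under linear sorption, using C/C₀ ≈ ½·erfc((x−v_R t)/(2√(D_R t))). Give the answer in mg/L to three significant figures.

0.285 mg/L

Retardation factor R = 1 + ρ_b·K_d/n = 1 + 1.95 × 0.83/0.33 = 5.905.
Sorption retards both mechanisms: v_R = v/R = 0.02947 m/day, D_R = D/R = 0.3472 m²/day.
v_R·t = 0.02947 × 341 = 10.04927 m; 2√(D_R t) = 21.76 m; argument = (37.1 − 10.04927)/21.76 = 1.243.
C = C₀ × ½·erfc(1.243) = 7.24 × 0.03939 = 0.285 mg/L.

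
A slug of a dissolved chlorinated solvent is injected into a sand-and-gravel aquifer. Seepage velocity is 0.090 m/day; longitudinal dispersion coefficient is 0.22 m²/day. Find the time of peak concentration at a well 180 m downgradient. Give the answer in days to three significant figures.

1970 days

For the 1D instantaneous-source solution, setting ∂C/∂t = 0 at fixed x gives v²t² + 2Dt − x² = 0, so t = (√(D² + v²x²) − D)/v².
√(D² + v²x²) = √(0.22² + 0.090² × 180²) = 16.20; v² = 0.0081.
t = (16.20 − 0.22)/0.0081 = 1970 days (vs. the pure-advection estimate x/v = 2000 d).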